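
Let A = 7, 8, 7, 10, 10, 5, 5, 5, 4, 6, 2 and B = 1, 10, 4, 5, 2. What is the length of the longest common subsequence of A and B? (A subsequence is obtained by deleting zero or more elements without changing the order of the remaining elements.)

3

A longest common subsequence is 10, 5, 2 (length 3); the LCS DP confirms no longer common subsequence exists.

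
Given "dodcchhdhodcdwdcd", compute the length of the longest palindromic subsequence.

9

Using dp[i][j] = 2 + dp[i+1][j−1] if the ends match, else max(dp[i+1][j], dp[i][j−1]):
dp[1][17] = 9. A witness is dcddcddcd at positions 1,4,8,11,12,13,15,16,17.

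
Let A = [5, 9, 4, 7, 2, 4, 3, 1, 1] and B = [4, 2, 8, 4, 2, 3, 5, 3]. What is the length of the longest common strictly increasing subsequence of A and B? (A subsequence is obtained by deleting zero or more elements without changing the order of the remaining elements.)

2

For each value that appears in both, track the longest common increasing run ending there.
The best achievable length is 2; one witness is 2, 4 (A-positions 5,6, B-positions 2,4).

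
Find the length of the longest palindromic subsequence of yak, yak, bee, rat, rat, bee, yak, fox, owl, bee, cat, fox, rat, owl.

6

One longest palindromic subsequence is yak bee rat rat bee yak (positions 2,3,4,5,6,7); it reads the same forward and backward, and the interval DP gives dp[1][14] = 6.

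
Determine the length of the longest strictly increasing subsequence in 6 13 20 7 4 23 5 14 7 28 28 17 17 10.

5

Scanning left to right, the best length ending at each element is: 6→1, 13→2, 20→3, 7→2, 4→1, 23→4, 5→2, 14→3, 7→3, 28→5, 28→5, 17→4, 17→4, 10→4.
So the longest increasing subsequence has length 5, e.g. 6, 13, 20, 23, 28.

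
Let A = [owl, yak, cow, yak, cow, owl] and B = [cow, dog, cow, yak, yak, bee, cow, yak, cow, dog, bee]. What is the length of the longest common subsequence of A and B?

4

A longest common subsequence is yak, cow, yak, cow (length 4); the LCS DP confirms no longer common subsequence exists.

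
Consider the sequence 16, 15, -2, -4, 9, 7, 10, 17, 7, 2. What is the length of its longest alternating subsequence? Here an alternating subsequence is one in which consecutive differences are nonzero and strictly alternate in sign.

A longest alternating subsequence is 16, -2, 9, 7, 10, 7 (positions 1,3,5,6,7,9); its 5 consecutive differences strictly alternate in sign, and length 6 is optimal.

6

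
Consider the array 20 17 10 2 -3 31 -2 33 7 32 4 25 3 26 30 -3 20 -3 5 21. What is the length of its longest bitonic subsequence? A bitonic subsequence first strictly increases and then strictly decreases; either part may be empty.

8

Let inc[i] be the LIS ending at i and dec[i] the longest strictly decreasing subsequence starting at i. inc = [1, 1, 1, 1, 1, 2, 2, 3, 3, 4, 3, 4, 3, 5, 6, 1, 4, 1, 4, 5], dec = [7, 6, 5, 3, 1, 5, 2, 5, 4, 4, 3, 3, 2, 3, 3, 1, 2, 1, 1, 1].
max_i inc[i]+dec[i]−1 = 8, with one witness -3, -2, 7, 25, 26, 30, 20, 5.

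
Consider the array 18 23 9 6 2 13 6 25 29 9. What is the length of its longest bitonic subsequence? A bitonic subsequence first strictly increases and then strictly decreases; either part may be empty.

5

One longest bitonic subsequence is 18, 23, 9, 6, 2 (positions 1,2,3,4,5): it rises to 23 then falls. Length 5 is optimal.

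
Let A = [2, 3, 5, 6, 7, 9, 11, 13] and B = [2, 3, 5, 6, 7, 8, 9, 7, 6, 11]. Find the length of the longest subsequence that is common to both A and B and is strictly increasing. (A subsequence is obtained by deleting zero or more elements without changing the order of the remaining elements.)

For each value that appears in both, track the longest common increasing run ending there.
The best achievable length is 7; one witness is 2, 3, 5, 6, 7, 9, 11 (A-positions 1,2,3,4,5,6,7, B-positions 1,2,3,4,5,7,10).

7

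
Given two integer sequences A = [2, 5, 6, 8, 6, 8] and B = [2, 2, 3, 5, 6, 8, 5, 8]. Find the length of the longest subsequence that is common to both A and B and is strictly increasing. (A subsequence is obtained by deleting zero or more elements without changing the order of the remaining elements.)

4

For each value that appears in both, track the longest common increasing run ending there.
The best achievable length is 4; one witness is 2, 5, 6, 8 (A-positions 1,2,3,4, B-positions 1,4,5,6).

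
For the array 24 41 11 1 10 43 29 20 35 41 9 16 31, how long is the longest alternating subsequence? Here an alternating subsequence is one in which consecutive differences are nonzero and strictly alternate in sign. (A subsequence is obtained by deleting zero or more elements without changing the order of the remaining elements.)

A longest alternating subsequence is 24, 41, 11, 43, 29, 35, 9, 16 (positions 1,2,3,6,7,9,11,12); its 7 consecutive differences strictly alternate in sign, and length 8 is optimal.

8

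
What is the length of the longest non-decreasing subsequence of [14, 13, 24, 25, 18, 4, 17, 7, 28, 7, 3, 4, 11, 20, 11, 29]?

One longest non-decreasing subsequence is 4, 7, 7, 11, 20, 29 (positions 6,8,10,13,14,16), of length 6; no longer one exists.

6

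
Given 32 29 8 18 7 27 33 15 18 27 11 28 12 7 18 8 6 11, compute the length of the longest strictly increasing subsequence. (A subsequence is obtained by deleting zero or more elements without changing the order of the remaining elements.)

One longest increasing subsequence is 8, 15, 18, 27, 28 (positions 3,8,9,10,12), of length 5; no longer one exists.

5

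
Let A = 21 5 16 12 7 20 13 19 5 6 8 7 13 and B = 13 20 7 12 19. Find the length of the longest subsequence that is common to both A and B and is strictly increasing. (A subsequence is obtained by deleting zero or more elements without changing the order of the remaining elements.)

2

A longest common strictly increasing subsequence is 13, 19 (length 2); it appears in order in both A and B, and no longer such subsequence exists.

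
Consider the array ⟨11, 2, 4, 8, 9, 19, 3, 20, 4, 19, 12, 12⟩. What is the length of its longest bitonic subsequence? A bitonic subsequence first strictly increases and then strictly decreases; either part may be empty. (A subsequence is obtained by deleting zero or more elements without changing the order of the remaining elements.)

8

Let inc[i] be the LIS ending at i and dec[i] the longest strictly decreasing subsequence starting at i. inc = [1, 1, 2, 3, 4, 5, 2, 6, 3, 5, 5, 5], dec = [3, 1, 2, 2, 2, 2, 1, 3, 1, 2, 1, 1].
max_i inc[i]+dec[i]−1 = 8, with one witness 2, 4, 8, 9, 19, 20, 19, 12.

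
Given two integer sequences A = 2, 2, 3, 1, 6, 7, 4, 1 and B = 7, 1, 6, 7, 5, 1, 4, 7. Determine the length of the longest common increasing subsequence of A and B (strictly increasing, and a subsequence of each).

3

A longest common strictly increasing subsequence is 1, 6, 7 (length 3); it appears in order in both A and B, and no longer such subsequence exists.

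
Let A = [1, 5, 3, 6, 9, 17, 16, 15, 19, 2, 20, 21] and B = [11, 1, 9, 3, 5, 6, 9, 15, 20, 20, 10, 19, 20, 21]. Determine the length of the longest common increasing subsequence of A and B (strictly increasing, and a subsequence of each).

8

For each value that appears in both, track the longest common increasing run ending there.
The best achievable length is 8; one witness is 1, 3, 6, 9, 15, 19, 20, 21 (A-positions 1,3,4,5,8,9,11,12, B-positions 2,4,6,7,8,12,13,14).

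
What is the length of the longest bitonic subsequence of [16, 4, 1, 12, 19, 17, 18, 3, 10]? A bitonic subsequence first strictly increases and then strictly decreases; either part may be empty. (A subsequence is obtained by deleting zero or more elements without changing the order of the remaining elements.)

5

Let inc[i] be the LIS ending at i and dec[i] the longest strictly decreasing subsequence starting at i. inc = [1, 1, 1, 2, 3, 3, 4, 2, 3], dec = [3, 2, 1, 2, 3, 2, 2, 1, 1].
max_i inc[i]+dec[i]−1 = 5, with one witness 4, 12, 19, 18, 10.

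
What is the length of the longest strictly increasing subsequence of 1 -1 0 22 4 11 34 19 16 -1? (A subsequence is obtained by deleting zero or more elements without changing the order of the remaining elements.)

Let dp[i] be the longest increasing subsequence ending at position i. Then dp = [1, 1, 2, 3, 3, 4, 5, 5, 5, 1].
The maximum is 5; one witness is -1, 0, 4, 11, 34 at positions 2,3,5,6,7.

5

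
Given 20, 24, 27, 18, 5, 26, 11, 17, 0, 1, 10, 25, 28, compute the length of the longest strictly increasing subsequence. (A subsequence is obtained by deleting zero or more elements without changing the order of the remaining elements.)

Let dp[i] be the longest increasing subsequence ending at position i. Then dp = [1, 2, 3, 1, 1, 3, 2, 3, 1, 2, 3, 4, 5].
The maximum is 5; one witness is 5, 11, 17, 25, 28 at positions 5,7,8,12,13.

5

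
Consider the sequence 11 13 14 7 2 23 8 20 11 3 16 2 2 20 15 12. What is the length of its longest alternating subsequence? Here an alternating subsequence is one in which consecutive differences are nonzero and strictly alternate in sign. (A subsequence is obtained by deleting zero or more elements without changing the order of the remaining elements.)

11

Track the best alternating length ending on an up-step vs a down-step at each position: up/down = 1/1, 2/1, 2/1, 1/3, 1/3, 4/1, 4/5, 6/5, 6/7, 4/7, 8/7, 1/9, 1/9, 10/5, 10/11, 10/11.
The maximum over both is 11; one such subsequence is 11, 13, 7, 23, 8, 20, 11, 16, 2, 20, 15.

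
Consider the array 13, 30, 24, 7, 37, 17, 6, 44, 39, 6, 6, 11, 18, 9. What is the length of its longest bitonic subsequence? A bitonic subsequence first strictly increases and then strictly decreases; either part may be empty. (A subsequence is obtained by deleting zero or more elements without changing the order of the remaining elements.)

Let inc[i] be the LIS ending at i and dec[i] the longest strictly decreasing subsequence starting at i. inc = [1, 2, 2, 1, 3, 2, 1, 4, 4, 1, 1, 2, 3, 2], dec = [3, 5, 4, 2, 4, 3, 1, 4, 3, 1, 1, 2, 2, 1].
max_i inc[i]+dec[i]−1 = 7, with one witness 13, 30, 37, 44, 39, 18, 9.

7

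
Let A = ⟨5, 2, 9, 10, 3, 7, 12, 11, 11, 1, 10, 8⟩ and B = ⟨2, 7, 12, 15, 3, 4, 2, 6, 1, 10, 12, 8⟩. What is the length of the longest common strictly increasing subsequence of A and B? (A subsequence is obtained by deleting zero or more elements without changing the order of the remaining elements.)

3

For each value that appears in both, track the longest common increasing run ending there.
The best achievable length is 3; one witness is 2, 7, 12 (A-positions 2,6,7, B-positions 1,2,3).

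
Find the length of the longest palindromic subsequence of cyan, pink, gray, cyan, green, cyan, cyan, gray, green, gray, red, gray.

One longest palindromic subsequence is gray green cyan cyan green gray (positions 3,5,6,7,9,12); it reads the same forward and backward, and the interval DP gives dp[1][12] = 6.

6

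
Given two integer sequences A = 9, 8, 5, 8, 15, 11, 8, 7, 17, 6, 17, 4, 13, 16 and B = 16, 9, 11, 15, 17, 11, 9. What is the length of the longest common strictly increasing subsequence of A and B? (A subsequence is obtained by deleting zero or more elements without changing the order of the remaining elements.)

3

For each value that appears in both, track the longest common increasing run ending there.
The best achievable length is 3; one witness is 9, 11, 17 (A-positions 1,6,9, B-positions 2,3,5).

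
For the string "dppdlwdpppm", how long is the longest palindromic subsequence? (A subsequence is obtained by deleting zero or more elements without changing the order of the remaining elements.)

Using dp[i][j] = 2 + dp[i+1][j−1] if the ends match, else max(dp[i+1][j], dp[i][j−1]):
dp[1][11] = 7. A witness is ppdwdpp at positions 2,3,4,6,7,9,10.

7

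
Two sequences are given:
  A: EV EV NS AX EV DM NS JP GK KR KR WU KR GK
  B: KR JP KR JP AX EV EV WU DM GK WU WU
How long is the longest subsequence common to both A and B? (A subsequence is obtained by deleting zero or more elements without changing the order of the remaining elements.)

5

A longest common subsequence is EV, EV, DM, GK, WU (length 5); the LCS DP confirms no longer common subsequence exists.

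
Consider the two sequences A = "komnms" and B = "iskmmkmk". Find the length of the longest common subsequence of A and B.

A longest common subsequence is kmm (length 3); the LCS DP confirms no longer common subsequence exists.

3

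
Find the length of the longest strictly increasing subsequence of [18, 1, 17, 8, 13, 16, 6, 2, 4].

Let dp[i] be the longest increasing subsequence ending at position i. Then dp = [1, 1, 2, 2, 3, 4, 2, 2, 3].
The maximum is 4; one witness is 1, 8, 13, 16 at positions 2,4,5,6.

4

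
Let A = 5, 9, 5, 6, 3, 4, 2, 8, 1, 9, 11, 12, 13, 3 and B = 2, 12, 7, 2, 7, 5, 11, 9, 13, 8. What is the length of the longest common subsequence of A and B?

A longest common subsequence is 5, 9, 8 (length 3); the LCS DP confirms no longer common subsequence exists.

3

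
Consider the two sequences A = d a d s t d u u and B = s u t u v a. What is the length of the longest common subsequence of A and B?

3

Backtracking the LCS table gives one alignment: s (A4,B1) → t (A5,B3) → u (A7,B4).
So the longest common subsequence has length 3.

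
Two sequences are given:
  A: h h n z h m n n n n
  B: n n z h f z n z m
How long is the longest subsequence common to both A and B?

Backtracking the LCS table gives one alignment: h (A1,B4) → n (A3,B7) → z (A4,B8) → m (A6,B9).
So the longest common subsequence has length 4.

4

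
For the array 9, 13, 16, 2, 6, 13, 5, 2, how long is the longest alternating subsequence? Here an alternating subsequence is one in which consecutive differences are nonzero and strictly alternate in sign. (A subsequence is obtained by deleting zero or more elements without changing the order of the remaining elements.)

A longest alternating subsequence is 9, 13, 2, 6, 5 (positions 1,2,4,5,7); its 4 consecutive differences strictly alternate in sign, and length 5 is optimal.

5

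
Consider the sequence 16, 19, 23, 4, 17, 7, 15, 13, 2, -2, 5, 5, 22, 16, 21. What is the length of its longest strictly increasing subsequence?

Scanning left to right, the best length ending at each element is: 16→1, 19→2, 23→3, 4→1, 17→2, 7→2, 15→3, 13→3, 2→1, -2→1, 5→2, 5→2, 22→4, 16→4, 21→5.
So the longest increasing subsequence has length 5, e.g. 4, 7, 15, 16, 21.

5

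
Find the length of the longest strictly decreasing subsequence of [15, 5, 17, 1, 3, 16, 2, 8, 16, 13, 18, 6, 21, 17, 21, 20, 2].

5

Let dp[i] be the longest decreasing subsequence ending at position i. Then dp = [1, 2, 1, 3, 3, 2, 4, 3, 2, 3, 1, 4, 1, 2, 1, 2, 5].
The maximum is 5; one witness is 17, 16, 8, 6, 2 at positions 3,6,8,12,17.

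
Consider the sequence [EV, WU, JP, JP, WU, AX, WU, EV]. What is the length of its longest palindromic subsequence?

6

Using dp[i][j] = 2 + dp[i+1][j−1] if the ends match, else max(dp[i+1][j], dp[i][j−1]):
dp[1][8] = 6. A witness is EV WU JP JP WU EV at positions 1,2,3,4,7,8.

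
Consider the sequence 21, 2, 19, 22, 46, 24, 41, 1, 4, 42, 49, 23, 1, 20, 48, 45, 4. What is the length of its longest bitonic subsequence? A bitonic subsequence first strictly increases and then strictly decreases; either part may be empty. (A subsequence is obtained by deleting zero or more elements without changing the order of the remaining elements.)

10

One longest bitonic subsequence is 2, 19, 22, 24, 41, 42, 49, 48, 45, 4 (positions 2,3,4,6,7,10,11,15,16,17): it rises to 49 then falls. Length 10 is optimal.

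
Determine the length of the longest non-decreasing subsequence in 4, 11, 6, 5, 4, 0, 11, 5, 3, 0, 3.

3

Let dp[i] be the longest non-decreasing subsequence ending at position i. Then dp = [1, 2, 2, 2, 2, 1, 3, 3, 2, 2, 3].
The maximum is 3; one witness is 4, 11, 11 at positions 1,2,7.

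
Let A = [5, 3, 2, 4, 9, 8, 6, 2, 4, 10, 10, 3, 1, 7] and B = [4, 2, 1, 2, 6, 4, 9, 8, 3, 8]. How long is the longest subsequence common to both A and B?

5

Backtracking the LCS table gives one alignment: 2 (A3,B4) → 4 (A4,B6) → 9 (A5,B7) → 8 (A6,B8) → 3 (A12,B9).
So the longest common subsequence has length 5.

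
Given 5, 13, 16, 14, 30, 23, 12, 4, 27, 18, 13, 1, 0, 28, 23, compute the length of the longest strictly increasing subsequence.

Let dp[i] be the longest increasing subsequence ending at position i. Then dp = [1, 2, 3, 3, 4, 4, 2, 1, 5, 4, 3, 1, 1, 6, 5].
The maximum is 6; one witness is 5, 13, 16, 23, 27, 28 at positions 1,2,3,6,9,14.

6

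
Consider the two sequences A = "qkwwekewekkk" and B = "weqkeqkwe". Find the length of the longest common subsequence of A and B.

Backtracking the LCS table gives one alignment: q (A1,B3) → k (A2,B4) → e (A5,B5) → k (A6,B7) → w (A8,B8) → e (A9,B9).
So the longest common subsequence has length 6.

6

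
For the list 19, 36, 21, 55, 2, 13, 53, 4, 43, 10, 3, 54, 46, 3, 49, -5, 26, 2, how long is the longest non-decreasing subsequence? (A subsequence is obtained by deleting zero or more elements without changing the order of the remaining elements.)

Let dp[i] be the longest non-decreasing subsequence ending at position i. Then dp = [1, 2, 2, 3, 1, 2, 3, 2, 3, 3, 2, 4, 4, 3, 5, 1, 4, 2].
The maximum is 5; one witness is 19, 36, 43, 46, 49 at positions 1,2,9,13,15.

5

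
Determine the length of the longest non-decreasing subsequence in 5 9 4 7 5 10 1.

Let dp[i] be the longest non-decreasing subsequence ending at position i. Then dp = [1, 2, 1, 2, 2, 3, 1].
The maximum is 3; one witness is 5, 9, 10 at positions 1,2,6.

3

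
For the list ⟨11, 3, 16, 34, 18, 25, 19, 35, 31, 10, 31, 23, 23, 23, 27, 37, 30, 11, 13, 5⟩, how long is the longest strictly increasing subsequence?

7

One longest increasing subsequence is 11, 16, 18, 19, 23, 27, 37 (positions 1,3,5,7,12,15,16), of length 7; no longer one exists.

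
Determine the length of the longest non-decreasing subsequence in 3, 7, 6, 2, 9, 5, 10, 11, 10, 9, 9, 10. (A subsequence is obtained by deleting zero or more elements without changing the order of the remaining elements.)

6

Let dp[i] be the longest non-decreasing subsequence ending at position i. Then dp = [1, 2, 2, 1, 3, 2, 4, 5, 5, 4, 5, 6].
The maximum is 6; one witness is 3, 7, 9, 10, 10, 10 at positions 1,2,5,7,9,12.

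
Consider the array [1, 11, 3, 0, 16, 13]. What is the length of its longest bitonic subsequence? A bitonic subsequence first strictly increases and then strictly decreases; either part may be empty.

Let inc[i] be the LIS ending at i and dec[i] the longest strictly decreasing subsequence starting at i. inc = [1, 2, 2, 1, 3, 3], dec = [2, 3, 2, 1, 2, 1].
max_i inc[i]+dec[i]−1 = 4, with one witness 1, 11, 3, 0.

4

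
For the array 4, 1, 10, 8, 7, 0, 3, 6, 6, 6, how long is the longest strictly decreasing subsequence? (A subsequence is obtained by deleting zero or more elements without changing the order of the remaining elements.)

Let dp[i] be the longest decreasing subsequence ending at position i. Then dp = [1, 2, 1, 2, 3, 4, 4, 4, 4, 4].
The maximum is 4; one witness is 10, 8, 7, 0 at positions 3,4,5,6.

4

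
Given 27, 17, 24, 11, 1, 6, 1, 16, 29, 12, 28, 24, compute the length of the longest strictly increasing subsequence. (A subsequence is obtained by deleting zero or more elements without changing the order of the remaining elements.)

One longest increasing subsequence is 1, 6, 16, 29 (positions 5,6,8,9), of length 4; no longer one exists.

4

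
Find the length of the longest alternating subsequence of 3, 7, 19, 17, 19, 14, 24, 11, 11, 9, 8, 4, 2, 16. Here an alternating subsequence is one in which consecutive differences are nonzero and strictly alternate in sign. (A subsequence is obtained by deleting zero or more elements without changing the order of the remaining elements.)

A longest alternating subsequence is 3, 19, 17, 19, 14, 24, 11, 16 (positions 1,3,4,5,6,7,8,14); its 7 consecutive differences strictly alternate in sign, and length 8 is optimal.

8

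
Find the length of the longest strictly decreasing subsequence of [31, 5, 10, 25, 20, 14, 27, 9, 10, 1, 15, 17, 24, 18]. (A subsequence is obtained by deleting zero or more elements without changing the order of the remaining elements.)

6

One longest decreasing subsequence is 31, 25, 20, 14, 9, 1 (positions 1,4,5,6,8,10), of length 6; no longer one exists.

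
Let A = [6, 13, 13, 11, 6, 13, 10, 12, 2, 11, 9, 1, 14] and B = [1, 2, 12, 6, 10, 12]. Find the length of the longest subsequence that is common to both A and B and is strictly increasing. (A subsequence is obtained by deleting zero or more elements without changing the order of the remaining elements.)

For each value that appears in both, track the longest common increasing run ending there.
The best achievable length is 3; one witness is 6, 10, 12 (A-positions 1,7,8, B-positions 4,5,6).

3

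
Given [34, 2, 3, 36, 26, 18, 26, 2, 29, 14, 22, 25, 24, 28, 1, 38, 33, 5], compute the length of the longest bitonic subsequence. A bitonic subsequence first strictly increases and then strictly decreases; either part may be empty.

9

One longest bitonic subsequence is 2, 3, 18, 22, 25, 28, 38, 33, 5 (positions 2,3,6,11,12,14,16,17,18): it rises to 38 then falls. Length 9 is optimal.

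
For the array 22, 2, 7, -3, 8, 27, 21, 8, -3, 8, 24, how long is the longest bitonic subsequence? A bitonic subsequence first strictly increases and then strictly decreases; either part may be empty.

Let inc[i] be the LIS ending at i and dec[i] the longest strictly decreasing subsequence starting at i. inc = [1, 1, 2, 1, 3, 4, 4, 3, 1, 3, 5], dec = [4, 2, 2, 1, 2, 4, 3, 2, 1, 1, 1].
max_i inc[i]+dec[i]−1 = 7, with one witness 2, 7, 8, 27, 21, 8, -3.

7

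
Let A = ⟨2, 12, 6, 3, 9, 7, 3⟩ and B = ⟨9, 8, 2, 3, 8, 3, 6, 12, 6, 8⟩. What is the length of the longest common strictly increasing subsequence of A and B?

2

For each value that appears in both, track the longest common increasing run ending there.
The best achievable length is 2; one witness is 2, 3 (A-positions 1,4, B-positions 3,4).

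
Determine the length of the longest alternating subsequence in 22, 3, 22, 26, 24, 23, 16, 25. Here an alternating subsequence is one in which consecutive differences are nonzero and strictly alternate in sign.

5

Track the best alternating length ending on an up-step vs a down-step at each position: up/down = 1/1, 1/2, 3/1, 3/1, 3/4, 3/4, 3/4, 5/4.
The maximum over both is 5; one such subsequence is 22, 3, 26, 24, 25.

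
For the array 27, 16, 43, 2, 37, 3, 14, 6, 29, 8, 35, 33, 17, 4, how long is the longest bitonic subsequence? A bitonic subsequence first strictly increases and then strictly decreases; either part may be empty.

One longest bitonic subsequence is 2, 3, 14, 29, 35, 33, 17, 4 (positions 4,6,7,9,11,12,13,14): it rises to 35 then falls. Length 8 is optimal.

8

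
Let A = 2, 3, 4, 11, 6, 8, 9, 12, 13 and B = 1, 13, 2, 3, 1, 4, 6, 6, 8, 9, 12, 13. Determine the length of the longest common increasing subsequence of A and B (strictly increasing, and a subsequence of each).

For each value that appears in both, track the longest common increasing run ending there.
The best achievable length is 8; one witness is 2, 3, 4, 6, 8, 9, 12, 13 (A-positions 1,2,3,5,6,7,8,9, B-positions 3,4,6,7,9,10,11,12).

8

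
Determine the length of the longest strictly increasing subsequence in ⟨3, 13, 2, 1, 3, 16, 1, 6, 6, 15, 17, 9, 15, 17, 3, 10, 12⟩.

6

Let dp[i] be the longest increasing subsequence ending at position i. Then dp = [1, 2, 1, 1, 2, 3, 1, 3, 3, 4, 5, 4, 5, 6, 2, 5, 6].
The maximum is 6; one witness is 2, 3, 6, 9, 15, 17 at positions 3,5,8,12,13,14.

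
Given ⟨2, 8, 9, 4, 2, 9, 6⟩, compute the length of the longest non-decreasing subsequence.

4

One longest non-decreasing subsequence is 2, 8, 9, 9 (positions 1,2,3,6), of length 4; no longer one exists.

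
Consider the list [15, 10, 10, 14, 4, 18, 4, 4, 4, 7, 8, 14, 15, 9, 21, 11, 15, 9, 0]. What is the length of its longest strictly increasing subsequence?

6

Scanning left to right, the best length ending at each element is: 15→1, 10→1, 10→1, 14→2, 4→1, 18→3, 4→1, 4→1, 4→1, 7→2, 8→3, 14→4, 15→5, 9→4, 21→6, 11→5, 15→6, 9→4, 0→1.
So the longest increasing subsequence has length 6, e.g. 4, 7, 8, 14, 15, 21.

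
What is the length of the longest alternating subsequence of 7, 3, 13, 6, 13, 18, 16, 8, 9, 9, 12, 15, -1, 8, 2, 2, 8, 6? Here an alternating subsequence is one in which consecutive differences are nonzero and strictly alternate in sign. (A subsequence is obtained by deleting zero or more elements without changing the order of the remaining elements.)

12

A longest alternating subsequence is 7, 3, 13, 6, 13, 8, 9, -1, 8, 2, 8, 6 (positions 1,2,3,4,5,8,9,13,14,15,17,18); its 11 consecutive differences strictly alternate in sign, and length 12 is optimal.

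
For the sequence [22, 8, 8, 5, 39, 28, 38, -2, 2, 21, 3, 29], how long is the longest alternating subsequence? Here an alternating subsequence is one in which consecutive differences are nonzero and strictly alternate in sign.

A longest alternating subsequence is 22, 8, 39, 28, 38, -2, 21, 3, 29 (positions 1,2,5,6,7,8,10,11,12); its 8 consecutive differences strictly alternate in sign, and length 9 is optimal.

9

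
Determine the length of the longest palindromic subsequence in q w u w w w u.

5

Using dp[i][j] = 2 + dp[i+1][j−1] if the ends match, else max(dp[i+1][j], dp[i][j−1]):
dp[1][7] = 5. A witness is uwwwu at positions 3,4,5,6,7.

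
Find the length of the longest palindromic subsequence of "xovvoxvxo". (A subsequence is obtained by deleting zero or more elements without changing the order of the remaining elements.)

6

One longest palindromic subsequence is xovvox (positions 1,2,3,4,5,8); it reads the same forward and backward, and the interval DP gives dp[1][9] = 6.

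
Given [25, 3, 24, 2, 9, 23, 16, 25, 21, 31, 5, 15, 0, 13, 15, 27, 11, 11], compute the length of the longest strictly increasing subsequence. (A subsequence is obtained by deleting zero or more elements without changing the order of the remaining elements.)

5

Let dp[i] be the longest increasing subsequence ending at position i. Then dp = [1, 1, 2, 1, 2, 3, 3, 4, 4, 5, 2, 3, 1, 3, 4, 5, 3, 3].
The maximum is 5; one witness is 3, 9, 23, 25, 31 at positions 2,5,6,8,10.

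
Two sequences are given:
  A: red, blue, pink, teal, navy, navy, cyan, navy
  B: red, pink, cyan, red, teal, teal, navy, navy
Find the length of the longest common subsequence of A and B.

5

A longest common subsequence is red, pink, teal, navy, navy (length 5); the LCS DP confirms no longer common subsequence exists.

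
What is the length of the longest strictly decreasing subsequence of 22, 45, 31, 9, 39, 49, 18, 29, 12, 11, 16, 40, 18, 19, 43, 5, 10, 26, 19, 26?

6

Let dp[i] be the longest decreasing subsequence ending at position i. Then dp = [1, 1, 2, 3, 2, 1, 3, 3, 4, 5, 4, 2, 4, 4, 2, 6, 6, 4, 5, 4].
The maximum is 6; one witness is 45, 31, 18, 12, 11, 5 at positions 2,3,7,9,10,16.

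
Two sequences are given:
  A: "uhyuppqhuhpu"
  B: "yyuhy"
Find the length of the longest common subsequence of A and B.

3

Backtracking the LCS table gives one alignment: u (A1,B3) → h (A2,B4) → y (A3,B5).
So the longest common subsequence has length 3.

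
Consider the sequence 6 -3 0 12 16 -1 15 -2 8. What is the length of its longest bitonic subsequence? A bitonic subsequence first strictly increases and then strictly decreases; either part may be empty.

6

Let inc[i] be the LIS ending at i and dec[i] the longest strictly decreasing subsequence starting at i. inc = [1, 1, 2, 3, 4, 2, 4, 2, 3], dec = [4, 1, 3, 3, 3, 2, 2, 1, 1].
max_i inc[i]+dec[i]−1 = 6, with one witness -3, 0, 12, 16, 15, 8.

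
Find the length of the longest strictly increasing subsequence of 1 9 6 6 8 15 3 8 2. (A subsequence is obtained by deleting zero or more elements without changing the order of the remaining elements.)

Let dp[i] be the longest increasing subsequence ending at position i. Then dp = [1, 2, 2, 2, 3, 4, 2, 3, 2].
The maximum is 4; one witness is 1, 6, 8, 15 at positions 1,3,5,6.

4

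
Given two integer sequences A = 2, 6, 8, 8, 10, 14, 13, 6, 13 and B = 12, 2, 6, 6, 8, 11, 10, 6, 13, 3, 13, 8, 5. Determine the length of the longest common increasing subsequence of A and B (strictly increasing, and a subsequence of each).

5

For each value that appears in both, track the longest common increasing run ending there.
The best achievable length is 5; one witness is 2, 6, 8, 10, 13 (A-positions 1,2,3,5,7, B-positions 2,3,5,7,9).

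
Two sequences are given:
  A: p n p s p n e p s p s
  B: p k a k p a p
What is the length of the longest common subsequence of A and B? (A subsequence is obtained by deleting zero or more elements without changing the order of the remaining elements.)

3

A longest common subsequence is ppp (length 3); the LCS DP confirms no longer common subsequence exists.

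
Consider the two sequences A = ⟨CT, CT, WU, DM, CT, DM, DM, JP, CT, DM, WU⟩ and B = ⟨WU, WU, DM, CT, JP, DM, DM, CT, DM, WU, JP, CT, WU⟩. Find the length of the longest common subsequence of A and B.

8

Backtracking the LCS table gives one alignment: WU (A3,B2) → DM (A4,B3) → CT (A5,B4) → DM (A6,B7) → DM (A7,B9) → JP (A8,B11) → CT (A9,B12) → WU (A11,B13).
So the longest common subsequence has length 8.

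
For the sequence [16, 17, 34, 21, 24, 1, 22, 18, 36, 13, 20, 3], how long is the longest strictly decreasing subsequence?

One longest decreasing subsequence is 34, 24, 22, 18, 13, 3 (positions 3,5,7,8,10,12), of length 6; no longer one exists.

6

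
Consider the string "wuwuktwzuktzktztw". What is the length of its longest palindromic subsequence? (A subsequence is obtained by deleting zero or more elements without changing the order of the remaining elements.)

Using dp[i][j] = 2 + dp[i+1][j−1] if the ends match, else max(dp[i+1][j], dp[i][j−1]):
dp[1][17] = 9. A witness is wtztktztw at positions 1,6,8,11,13,14,15,16,17.

9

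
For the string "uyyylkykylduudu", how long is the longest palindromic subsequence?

Using dp[i][j] = 2 + dp[i+1][j−1] if the ends match, else max(dp[i+1][j], dp[i][j−1]):
dp[1][15] = 7. A witness is ulykylu at positions 1,5,7,8,9,10,15.

7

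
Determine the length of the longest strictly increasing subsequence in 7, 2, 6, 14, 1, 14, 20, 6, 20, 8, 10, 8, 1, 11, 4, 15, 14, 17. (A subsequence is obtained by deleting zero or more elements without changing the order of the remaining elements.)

7

Let dp[i] be the longest increasing subsequence ending at position i. Then dp = [1, 1, 2, 3, 1, 3, 4, 2, 4, 3, 4, 3, 1, 5, 2, 6, 6, 7].
The maximum is 7; one witness is 2, 6, 8, 10, 11, 15, 17 at positions 2,3,10,11,14,16,18.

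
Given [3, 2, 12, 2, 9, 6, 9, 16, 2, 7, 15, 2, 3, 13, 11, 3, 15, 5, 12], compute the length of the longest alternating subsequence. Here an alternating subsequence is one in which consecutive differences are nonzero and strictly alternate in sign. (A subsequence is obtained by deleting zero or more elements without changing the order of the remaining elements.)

A longest alternating subsequence is 3, 2, 12, 2, 9, 6, 9, 2, 7, 2, 13, 11, 15, 5, 12 (positions 1,2,3,4,5,6,7,9,10,12,14,15,17,18,19); its 14 consecutive differences strictly alternate in sign, and length 15 is optimal.

15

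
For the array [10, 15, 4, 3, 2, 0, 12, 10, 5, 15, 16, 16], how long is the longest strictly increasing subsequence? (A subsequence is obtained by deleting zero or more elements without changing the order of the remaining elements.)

Scanning left to right, the best length ending at each element is: 10→1, 15→2, 4→1, 3→1, 2→1, 0→1, 12→2, 10→2, 5→2, 15→3, 16→4, 16→4.
So the longest increasing subsequence has length 4, e.g. 10, 12, 15, 16.

4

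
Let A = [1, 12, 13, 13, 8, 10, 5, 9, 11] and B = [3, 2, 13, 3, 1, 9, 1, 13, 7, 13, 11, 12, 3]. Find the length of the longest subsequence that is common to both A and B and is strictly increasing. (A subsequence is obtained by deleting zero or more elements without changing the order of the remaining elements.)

For each value that appears in both, track the longest common increasing run ending there.
The best achievable length is 3; one witness is 1, 9, 11 (A-positions 1,8,9, B-positions 5,6,11).

3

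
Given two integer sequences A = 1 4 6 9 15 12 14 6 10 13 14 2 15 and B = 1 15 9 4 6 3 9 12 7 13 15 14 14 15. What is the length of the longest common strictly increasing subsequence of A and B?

A longest common strictly increasing subsequence is 1, 4, 6, 9, 12, 13, 14, 15 (length 8); it appears in order in both A and B, and no longer such subsequence exists.

8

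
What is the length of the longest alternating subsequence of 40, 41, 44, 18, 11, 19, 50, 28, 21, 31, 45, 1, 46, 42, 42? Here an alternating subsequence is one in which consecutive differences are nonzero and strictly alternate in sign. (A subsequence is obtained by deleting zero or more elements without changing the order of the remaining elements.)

Track the best alternating length ending on an up-step vs a down-step at each position: up/down = 1/1, 2/1, 2/1, 1/3, 1/3, 4/3, 4/1, 4/5, 4/5, 6/5, 6/5, 1/7, 8/5, 8/9, 8/9.
The maximum over both is 9; one such subsequence is 40, 41, 18, 50, 28, 31, 1, 46, 42.

9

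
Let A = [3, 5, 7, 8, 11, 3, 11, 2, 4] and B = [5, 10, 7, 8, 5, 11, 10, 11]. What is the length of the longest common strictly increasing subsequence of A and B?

4

For each value that appears in both, track the longest common increasing run ending there.
The best achievable length is 4; one witness is 5, 7, 8, 11 (A-positions 2,3,4,5, B-positions 1,3,4,6).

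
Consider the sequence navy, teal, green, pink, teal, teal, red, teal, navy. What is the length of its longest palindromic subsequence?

One longest palindromic subsequence is navy teal teal teal teal navy (positions 1,2,5,6,8,9); it reads the same forward and backward, and the interval DP gives dp[1][9] = 6.

6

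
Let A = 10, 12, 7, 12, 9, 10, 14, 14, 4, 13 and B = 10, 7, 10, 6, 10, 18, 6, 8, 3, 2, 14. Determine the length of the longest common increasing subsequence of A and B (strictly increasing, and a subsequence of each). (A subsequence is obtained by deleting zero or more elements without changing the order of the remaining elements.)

3

A longest common strictly increasing subsequence is 7, 10, 14 (length 3); it appears in order in both A and B, and no longer such subsequence exists.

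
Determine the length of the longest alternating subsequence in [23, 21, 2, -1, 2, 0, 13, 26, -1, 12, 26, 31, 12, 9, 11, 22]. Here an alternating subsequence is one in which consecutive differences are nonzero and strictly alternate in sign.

Track the best alternating length ending on an up-step vs a down-step at each position: up/down = 1/1, 1/2, 1/2, 1/2, 3/2, 3/4, 5/2, 5/1, 1/6, 7/6, 7/1, 7/1, 7/8, 7/8, 9/8, 9/8.
The maximum over both is 9; one such subsequence is 23, -1, 2, 0, 13, -1, 12, 9, 11.

9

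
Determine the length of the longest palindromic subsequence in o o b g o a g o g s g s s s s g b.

Using dp[i][j] = 2 + dp[i+1][j−1] if the ends match, else max(dp[i+1][j], dp[i][j−1]):
dp[1][17] = 9. A witness is bgsssssgb at positions 3,4,10,12,13,14,15,16,17.

9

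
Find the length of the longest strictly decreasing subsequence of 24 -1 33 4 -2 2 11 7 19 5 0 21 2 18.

5

Scanning left to right, the best length ending at each element is: 24→1, -1→2, 33→1, 4→2, -2→3, 2→3, 11→2, 7→3, 19→2, 5→4, 0→5, 21→2, 2→5, 18→3.
So the longest decreasing subsequence has length 5, e.g. 24, 11, 7, 5, 0.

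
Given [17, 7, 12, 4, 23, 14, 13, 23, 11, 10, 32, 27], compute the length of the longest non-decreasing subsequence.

5

Let dp[i] be the longest non-decreasing subsequence ending at position i. Then dp = [1, 1, 2, 1, 3, 3, 3, 4, 2, 2, 5, 5].
The maximum is 5; one witness is 7, 12, 23, 23, 32 at positions 2,3,5,8,11.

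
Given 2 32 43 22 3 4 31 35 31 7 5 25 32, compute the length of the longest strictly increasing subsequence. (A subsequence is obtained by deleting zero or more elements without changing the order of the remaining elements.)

6

Let dp[i] be the longest increasing subsequence ending at position i. Then dp = [1, 2, 3, 2, 2, 3, 4, 5, 4, 4, 4, 5, 6].
The maximum is 6; one witness is 2, 3, 4, 7, 25, 32 at positions 1,5,6,10,12,13.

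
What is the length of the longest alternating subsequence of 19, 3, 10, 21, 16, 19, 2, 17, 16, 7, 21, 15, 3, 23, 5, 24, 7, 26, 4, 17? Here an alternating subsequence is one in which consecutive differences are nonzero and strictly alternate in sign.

17

Track the best alternating length ending on an up-step vs a down-step at each position: up/down = 1/1, 1/2, 3/2, 3/1, 3/4, 5/4, 1/6, 7/6, 7/8, 7/8, 9/1, 9/10, 7/10, 11/1, 11/12, 13/1, 13/14, 15/1, 11/16, 17/16.
The maximum over both is 17; one such subsequence is 19, 3, 21, 16, 19, 2, 17, 16, 21, 15, 23, 5, 24, 7, 26, 4, 17.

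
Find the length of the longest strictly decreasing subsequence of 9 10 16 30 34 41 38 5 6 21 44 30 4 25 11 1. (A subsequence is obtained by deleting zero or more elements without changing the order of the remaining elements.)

6

Let dp[i] be the longest decreasing subsequence ending at position i. Then dp = [1, 1, 1, 1, 1, 1, 2, 3, 3, 3, 1, 3, 4, 4, 5, 6].
The maximum is 6; one witness is 41, 38, 30, 25, 11, 1 at positions 6,7,12,14,15,16.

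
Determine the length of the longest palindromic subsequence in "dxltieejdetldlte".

Using dp[i][j] = 2 + dp[i+1][j−1] if the ends match, else max(dp[i+1][j], dp[i][j−1]):
dp[1][16] = 9. A witness is dltedetld at positions 1,3,4,6,9,10,11,12,13.

9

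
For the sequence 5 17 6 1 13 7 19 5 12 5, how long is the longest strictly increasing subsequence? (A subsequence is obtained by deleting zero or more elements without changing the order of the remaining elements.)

4

Let dp[i] be the longest increasing subsequence ending at position i. Then dp = [1, 2, 2, 1, 3, 3, 4, 2, 4, 2].
The maximum is 4; one witness is 5, 6, 13, 19 at positions 1,3,5,7.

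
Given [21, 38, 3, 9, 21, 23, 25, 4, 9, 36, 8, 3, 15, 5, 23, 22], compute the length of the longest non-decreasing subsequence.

6

One longest non-decreasing subsequence is 3, 9, 21, 23, 25, 36 (positions 3,4,5,6,7,10), of length 6; no longer one exists.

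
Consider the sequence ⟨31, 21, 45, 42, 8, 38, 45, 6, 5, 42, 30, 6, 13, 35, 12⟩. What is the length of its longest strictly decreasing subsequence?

6

Scanning left to right, the best length ending at each element is: 31→1, 21→2, 45→1, 42→2, 8→3, 38→3, 45→1, 6→4, 5→5, 42→2, 30→4, 6→5, 13→5, 35→4, 12→6.
So the longest decreasing subsequence has length 6, e.g. 45, 42, 38, 30, 13, 12.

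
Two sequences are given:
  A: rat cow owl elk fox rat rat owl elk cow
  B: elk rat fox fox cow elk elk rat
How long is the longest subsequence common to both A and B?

A longest common subsequence is rat, cow, elk, rat (length 4); the LCS DP confirms no longer common subsequence exists.

4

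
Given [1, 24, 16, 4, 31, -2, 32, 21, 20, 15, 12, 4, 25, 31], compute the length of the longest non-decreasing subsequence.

One longest non-decreasing subsequence is 1, 16, 21, 25, 31 (positions 1,3,8,13,14), of length 5; no longer one exists.

5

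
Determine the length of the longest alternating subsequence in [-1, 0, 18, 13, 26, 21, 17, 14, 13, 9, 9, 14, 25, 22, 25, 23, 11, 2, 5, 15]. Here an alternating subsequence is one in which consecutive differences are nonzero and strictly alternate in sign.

Track the best alternating length ending on an up-step vs a down-step at each position: up/down = 1/1, 2/1, 2/1, 2/3, 4/1, 4/5, 4/5, 4/5, 2/5, 2/5, 2/5, 6/5, 6/5, 6/7, 8/5, 8/9, 6/9, 2/9, 10/9, 10/9.
The maximum over both is 10; one such subsequence is -1, 18, 13, 26, 21, 25, 22, 25, 2, 5.

10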